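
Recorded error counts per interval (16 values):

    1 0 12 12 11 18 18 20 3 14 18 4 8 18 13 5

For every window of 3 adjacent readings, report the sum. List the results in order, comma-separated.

13, 24, 35, 41, 47, 56, 41, 37, 35, 36, 30, 30, 39, 36

(1, 0, 12) → sum 13
(0, 12, 12) → sum 24
(12, 12, 11) → sum 35
(12, 11, 18) → sum 41
(11, 18, 18) → sum 47
(18, 18, 20) → sum 56
(18, 20, 3) → sum 41
(20, 3, 14) → sum 37
(3, 14, 18) → sum 35
(14, 18, 4) → sum 36
(18, 4, 8) → sum 30
(4, 8, 18) → sum 30
(8, 18, 13) → sum 39
(18, 13, 5) → sum 36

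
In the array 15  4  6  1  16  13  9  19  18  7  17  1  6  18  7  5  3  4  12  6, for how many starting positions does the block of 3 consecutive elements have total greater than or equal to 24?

[15, 4, 6] → sum 25  ≥ 24 ✓
[4, 6, 1] → sum 11
[6, 1, 16] → sum 23
[1, 16, 13] → sum 30  ≥ 24 ✓
[16, 13, 9] → sum 38  ≥ 24 ✓
[13, 9, 19] → sum 41  ≥ 24 ✓
[9, 19, 18] → sum 46  ≥ 24 ✓
[19, 18, 7] → sum 44  ≥ 24 ✓
[18, 7, 17] → sum 42  ≥ 24 ✓
[7, 17, 1] → sum 25  ≥ 24 ✓
[17, 1, 6] → sum 24  ≥ 24 ✓
[1, 6, 18] → sum 25  ≥ 24 ✓
[6, 18, 7] → sum 31  ≥ 24 ✓
[18, 7, 5] → sum 30  ≥ 24 ✓
[7, 5, 3] → sum 15
[5, 3, 4] → sum 12
[3, 4, 12] → sum 19
[4, 12, 6] → sum 22
12 windows satisfy the condition.

12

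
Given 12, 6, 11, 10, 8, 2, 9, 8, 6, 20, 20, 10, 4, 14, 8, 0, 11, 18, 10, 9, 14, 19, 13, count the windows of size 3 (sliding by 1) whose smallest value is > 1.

[12, 6, 11] → min 6  > 1 ✓
[6, 11, 10] → min 6  > 1 ✓
[11, 10, 8] → min 8  > 1 ✓
[10, 8, 2] → min 2  > 1 ✓
[8, 2, 9] → min 2  > 1 ✓
[2, 9, 8] → min 2  > 1 ✓
[9, 8, 6] → min 6  > 1 ✓
[8, 6, 20] → min 6  > 1 ✓
[6, 20, 20] → min 6  > 1 ✓
[20, 20, 10] → min 10  > 1 ✓
[20, 10, 4] → min 4  > 1 ✓
[10, 4, 14] → min 4  > 1 ✓
[4, 14, 8] → min 4  > 1 ✓
[14, 8, 0] → min 0
[8, 0, 11] → min 0
[0, 11, 18] → min 0
[11, 18, 10] → min 10  > 1 ✓
[18, 10, 9] → min 9  > 1 ✓
[10, 9, 14] → min 9  > 1 ✓
[9, 14, 19] → min 9  > 1 ✓
[14, 19, 13] → min 13  > 1 ✓
18 windows satisfy the condition.

18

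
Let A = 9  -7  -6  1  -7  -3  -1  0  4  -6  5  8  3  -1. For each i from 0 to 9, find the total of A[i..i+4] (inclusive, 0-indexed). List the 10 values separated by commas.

Sliding a size-5 window across the 14 values:
9 -7 -6 1 -7 → sum -10
-7 -6 1 -7 -3 → sum -22
-6 1 -7 -3 -1 → sum -16
1 -7 -3 -1 0 → sum -10
-7 -3 -1 0 4 → sum -7
-3 -1 0 4 -6 → sum -6
-1 0 4 -6 5 → sum 2
0 4 -6 5 8 → sum 11
4 -6 5 8 3 → sum 14
-6 5 8 3 -1 → sum 9

-10, -22, -16, -10, -7, -6, 2, 11, 14, 9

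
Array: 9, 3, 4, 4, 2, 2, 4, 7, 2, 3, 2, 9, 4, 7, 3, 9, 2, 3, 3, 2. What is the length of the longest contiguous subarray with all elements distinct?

add 9: [9] len 1
add 3: [9, 3] len 2
add 4: [9, 3, 4] len 3
add 4 (repeat 4, move left end past it): [4] len 1
add 2: [4, 2] len 2
add 2 (repeat 2, move left end past it): [2] len 1
add 4: [2, 4] len 2
add 7: [2, 4, 7] len 3
add 2 (repeat 2, move left end past it): [4, 7, 2] len 3
add 3: [4, 7, 2, 3] len 4
add 2 (repeat 2, move left end past it): [3, 2] len 2
add 9: [3, 2, 9] len 3
add 4: [3, 2, 9, 4] len 4
add 7: [3, 2, 9, 4, 7] len 5
add 3 (repeat 3, move left end past it): [2, 9, 4, 7, 3] len 5
add 9 (repeat 9, move left end past it): [4, 7, 3, 9] len 4
add 2: [4, 7, 3, 9, 2] len 5
add 3 (repeat 3, move left end past it): [9, 2, 3] len 3
add 3 (repeat 3, move left end past it): [3] len 1
add 2: [3, 2] len 2
Longest all-distinct length: 5.

5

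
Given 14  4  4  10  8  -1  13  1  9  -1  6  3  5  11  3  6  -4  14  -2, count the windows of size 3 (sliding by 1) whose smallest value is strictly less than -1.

14 4 4 → min 4
4 4 10 → min 4
4 10 8 → min 4
10 8 -1 → min -1
8 -1 13 → min -1
-1 13 1 → min -1
13 1 9 → min 1
1 9 -1 → min -1
9 -1 6 → min -1
-1 6 3 → min -1
6 3 5 → min 3
3 5 11 → min 3
5 11 3 → min 3
11 3 6 → min 3
3 6 -4 → min -4  < -1 ✓
6 -4 14 → min -4  < -1 ✓
-4 14 -2 → min -4  < -1 ✓
3 windows satisfy the condition.

3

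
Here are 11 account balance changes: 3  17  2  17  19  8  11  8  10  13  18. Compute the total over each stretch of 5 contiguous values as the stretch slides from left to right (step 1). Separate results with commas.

58, 63, 57, 63, 56, 50, 60

Sliding a size-5 window across the 11 values:
(3, 17, 2, 17, 19) → sum 58
(17, 2, 17, 19, 8) → sum 63
(2, 17, 19, 8, 11) → sum 57
(17, 19, 8, 11, 8) → sum 63
(19, 8, 11, 8, 10) → sum 56
(8, 11, 8, 10, 13) → sum 50
(11, 8, 10, 13, 18) → sum 60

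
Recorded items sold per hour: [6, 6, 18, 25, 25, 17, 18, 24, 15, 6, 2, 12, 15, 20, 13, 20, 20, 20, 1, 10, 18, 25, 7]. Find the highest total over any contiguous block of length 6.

127

(6, 6, 18, 25, 25, 17) → sum 97
(6, 18, 25, 25, 17, 18) → sum 109
(18, 25, 25, 17, 18, 24) → sum 127
(25, 25, 17, 18, 24, 15) → sum 124
(25, 17, 18, 24, 15, 6) → sum 105
(17, 18, 24, 15, 6, 2) → sum 82
(18, 24, 15, 6, 2, 12) → sum 77
(24, 15, 6, 2, 12, 15) → sum 74
(15, 6, 2, 12, 15, 20) → sum 70
(6, 2, 12, 15, 20, 13) → sum 68
(2, 12, 15, 20, 13, 20) → sum 82
(12, 15, 20, 13, 20, 20) → sum 100
(15, 20, 13, 20, 20, 20) → sum 108
(20, 13, 20, 20, 20, 1) → sum 94
(13, 20, 20, 20, 1, 10) → sum 84
(20, 20, 20, 1, 10, 18) → sum 89
(20, 20, 1, 10, 18, 25) → sum 94
(20, 1, 10, 18, 25, 7) → sum 81
Highest of these is 127.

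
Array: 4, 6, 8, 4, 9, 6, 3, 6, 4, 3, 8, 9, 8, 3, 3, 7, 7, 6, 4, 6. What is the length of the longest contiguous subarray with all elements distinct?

add 4: [4] len 1
add 6: [4, 6] len 2
add 8: [4, 6, 8] len 3
add 4 (repeat 4, move left end past it): [6, 8, 4] len 3
add 9: [6, 8, 4, 9] len 4
add 6 (repeat 6, move left end past it): [8, 4, 9, 6] len 4
add 3: [8, 4, 9, 6, 3] len 5
add 6 (repeat 6, move left end past it): [3, 6] len 2
add 4: [3, 6, 4] len 3
add 3 (repeat 3, move left end past it): [6, 4, 3] len 3
add 8: [6, 4, 3, 8] len 4
add 9: [6, 4, 3, 8, 9] len 5
add 8 (repeat 8, move left end past it): [9, 8] len 2
add 3: [9, 8, 3] len 3
add 3 (repeat 3, move left end past it): [3] len 1
add 7: [3, 7] len 2
add 7 (repeat 7, move left end past it): [7] len 1
add 6: [7, 6] len 2
add 4: [7, 6, 4] len 3
add 6 (repeat 6, move left end past it): [4, 6] len 2
Longest all-distinct length: 5.

5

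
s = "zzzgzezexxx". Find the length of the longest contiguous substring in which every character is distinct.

add z: [z] len 1
add z (repeat z, move left end past it): [z] len 1
add z (repeat z, move left end past it): [z] len 1
add g: [z, g] len 2
add z (repeat z, move left end past it): [g, z] len 2
add e: [g, z, e] len 3
add z (repeat z, move left end past it): [e, z] len 2
add e (repeat e, move left end past it): [z, e] len 2
add x: [z, e, x] len 3
add x (repeat x, move left end past it): [x] len 1
add x (repeat x, move left end past it): [x] len 1
Longest all-distinct length: 3.

3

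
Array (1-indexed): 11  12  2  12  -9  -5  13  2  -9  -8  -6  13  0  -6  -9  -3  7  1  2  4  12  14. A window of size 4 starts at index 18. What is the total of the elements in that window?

Elements at indices 18..21: 1, 2, 4, 12
sum(1, 2, 4, 12) = 19

19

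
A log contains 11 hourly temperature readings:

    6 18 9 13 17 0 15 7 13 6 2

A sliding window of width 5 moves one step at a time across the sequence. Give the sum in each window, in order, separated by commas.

6 18 9 13 17 → sum 63
18 9 13 17 0 → sum 57
9 13 17 0 15 → sum 54
13 17 0 15 7 → sum 52
17 0 15 7 13 → sum 52
0 15 7 13 6 → sum 41
15 7 13 6 2 → sum 43

63, 57, 54, 52, 52, 41, 43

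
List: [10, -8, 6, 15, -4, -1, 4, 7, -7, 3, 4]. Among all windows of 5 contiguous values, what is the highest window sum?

21

Each size-5 window and its sum:
[10, -8, 6, 15, -4] → sum 19
[-8, 6, 15, -4, -1] → sum 8
[6, 15, -4, -1, 4] → sum 20
[15, -4, -1, 4, 7] → sum 21
[-4, -1, 4, 7, -7] → sum -1
[-1, 4, 7, -7, 3] → sum 6
[4, 7, -7, 3, 4] → sum 11
Highest of these is 21.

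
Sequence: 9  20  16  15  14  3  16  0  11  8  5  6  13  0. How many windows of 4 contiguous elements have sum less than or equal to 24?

(9, 20, 16, 15) → sum 60
(20, 16, 15, 14) → sum 65
(16, 15, 14, 3) → sum 48
(15, 14, 3, 16) → sum 48
(14, 3, 16, 0) → sum 33
(3, 16, 0, 11) → sum 30
(16, 0, 11, 8) → sum 35
(0, 11, 8, 5) → sum 24  ≤ 24 ✓
(11, 8, 5, 6) → sum 30
(8, 5, 6, 13) → sum 32
(5, 6, 13, 0) → sum 24  ≤ 24 ✓
2 windows satisfy the condition.

2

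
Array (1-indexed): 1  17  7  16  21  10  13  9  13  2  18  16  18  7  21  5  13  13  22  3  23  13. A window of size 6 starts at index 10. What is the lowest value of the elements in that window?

Elements at indices 10..15: 2, 18, 16, 18, 7, 21
min(2, 18, 16, 18, 7, 21) = 2

2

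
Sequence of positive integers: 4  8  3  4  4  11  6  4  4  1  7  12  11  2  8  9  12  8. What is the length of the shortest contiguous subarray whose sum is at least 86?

12

Extend right; whenever the sum reaches 86, record the length and shrink from the left:
add 4: running sum 4 < 86
add 8: running sum 12 < 86
add 3: running sum 15 < 86
add 4: running sum 19 < 86
add 4: running sum 23 < 86
add 11: running sum 34 < 86
add 6: running sum 40 < 86
add 4: running sum 44 < 86
add 4: running sum 48 < 86
add 1: running sum 49 < 86
add 7: running sum 56 < 86
add 12: running sum 68 < 86
add 11: running sum 79 < 86
add 2: running sum 81 < 86
end 14: [4, 8, 3, 4, 4, 11, 6, 4, 4, 1, 7, 12, 11, 2, 8] sum 89, len 15
end 15: [3, 4, 4, 11, 6, 4, 4, 1, 7, 12, 11, 2, 8, 9] sum 86, len 14
end 16: [11, 6, 4, 4, 1, 7, 12, 11, 2, 8, 9, 12] sum 87, len 12
end 17: [11, 6, 4, 4, 1, 7, 12, 11, 2, 8, 9, 12, 8] sum 95, len 13
Shortest qualifying length: 12.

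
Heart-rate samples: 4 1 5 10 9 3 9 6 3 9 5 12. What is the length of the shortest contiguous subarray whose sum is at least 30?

4

add 4: running sum 4 < 30
add 1: running sum 5 < 30
add 5: running sum 10 < 30
add 10: running sum 20 < 30
add 9: running sum 29 < 30
add 3: shortest ending here [4, 1, 5, 10, 9, 3] sum 32, len 6
add 9: shortest ending here [10, 9, 3, 9] sum 31, len 4
add 6: shortest ending here [10, 9, 3, 9, 6] sum 37, len 5
add 3: shortest ending here [9, 3, 9, 6, 3] sum 30, len 5
add 9: shortest ending here [3, 9, 6, 3, 9] sum 30, len 5
add 5: shortest ending here [9, 6, 3, 9, 5] sum 32, len 5
add 12: shortest ending here [6, 3, 9, 5, 12] sum 35, len 5
Shortest qualifying length: 4.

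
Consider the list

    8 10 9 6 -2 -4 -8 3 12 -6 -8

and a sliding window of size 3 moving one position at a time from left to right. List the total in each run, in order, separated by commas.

[8, 10, 9] → sum 27
[10, 9, 6] → sum 25
[9, 6, -2] → sum 13
[6, -2, -4] → sum 0
[-2, -4, -8] → sum -14
[-4, -8, 3] → sum -9
[-8, 3, 12] → sum 7
[3, 12, -6] → sum 9
[12, -6, -8] → sum -2

27, 25, 13, 0, -14, -9, 7, 9, -2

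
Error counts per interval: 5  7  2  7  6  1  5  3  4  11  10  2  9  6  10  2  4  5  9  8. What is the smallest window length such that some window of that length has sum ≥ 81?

13

add 5: running sum 5 < 81
add 7: running sum 12 < 81
add 2: running sum 14 < 81
add 7: running sum 21 < 81
add 6: running sum 27 < 81
add 1: running sum 28 < 81
add 5: running sum 33 < 81
add 3: running sum 36 < 81
add 4: running sum 40 < 81
add 11: running sum 51 < 81
add 10: running sum 61 < 81
add 2: running sum 63 < 81
add 9: running sum 72 < 81
add 6: running sum 78 < 81
end 14: [7, 2, 7, 6, 1, 5, 3, 4, 11, 10, 2, 9, 6, 10] sum 83, len 14
end 15: [7, 2, 7, 6, 1, 5, 3, 4, 11, 10, 2, 9, 6, 10, 2] sum 85, len 15
end 16: [2, 7, 6, 1, 5, 3, 4, 11, 10, 2, 9, 6, 10, 2, 4] sum 82, len 15
end 17: [7, 6, 1, 5, 3, 4, 11, 10, 2, 9, 6, 10, 2, 4, 5] sum 85, len 15
end 18: [1, 5, 3, 4, 11, 10, 2, 9, 6, 10, 2, 4, 5, 9] sum 81, len 14
end 19: [3, 4, 11, 10, 2, 9, 6, 10, 2, 4, 5, 9, 8] sum 83, len 13
Shortest qualifying length: 13.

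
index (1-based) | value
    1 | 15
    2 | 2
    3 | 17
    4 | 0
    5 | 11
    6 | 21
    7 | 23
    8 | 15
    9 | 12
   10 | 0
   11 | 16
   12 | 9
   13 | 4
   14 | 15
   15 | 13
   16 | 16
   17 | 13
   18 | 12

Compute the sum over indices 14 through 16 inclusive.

Elements at indices 14..16: 15, 13, 16
sum(15, 13, 16) = 44

44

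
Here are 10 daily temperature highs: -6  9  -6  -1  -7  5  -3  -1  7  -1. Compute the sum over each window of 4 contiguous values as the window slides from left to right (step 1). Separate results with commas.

-4, -5, -9, -6, -6, 8, 2

-6 9 -6 -1 → sum -4
9 -6 -1 -7 → sum -5
-6 -1 -7 5 → sum -9
-1 -7 5 -3 → sum -6
-7 5 -3 -1 → sum -6
5 -3 -1 7 → sum 8
-3 -1 7 -1 → sum 2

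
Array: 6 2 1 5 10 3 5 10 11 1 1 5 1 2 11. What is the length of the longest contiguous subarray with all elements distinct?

6

[6] len 1
[6, 2] len 2
[6, 2, 1] len 3
[6, 2, 1, 5] len 4
[6, 2, 1, 5, 10] len 5
[6, 2, 1, 5, 10, 3] len 6
[10, 3, 5] len 3
[3, 5, 10] len 3
[3, 5, 10, 11] len 4
[3, 5, 10, 11, 1] len 5
[1] len 1
[1, 5] len 2
[5, 1] len 2
[5, 1, 2] len 3
[5, 1, 2, 11] len 4
Longest all-distinct length: 6.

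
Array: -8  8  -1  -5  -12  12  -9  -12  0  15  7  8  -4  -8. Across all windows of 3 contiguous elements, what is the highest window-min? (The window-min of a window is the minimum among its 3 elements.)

7

-8 8 -1 → min -8
8 -1 -5 → min -5
-1 -5 -12 → min -12
-5 -12 12 → min -12
-12 12 -9 → min -12
12 -9 -12 → min -12
-9 -12 0 → min -12
-12 0 15 → min -12
0 15 7 → min 0
15 7 8 → min 7
7 8 -4 → min -4
8 -4 -8 → min -8
Highest of these is 7.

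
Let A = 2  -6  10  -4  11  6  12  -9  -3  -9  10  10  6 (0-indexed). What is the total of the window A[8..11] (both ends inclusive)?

8

Elements at indices 8..11: -3, -9, 10, 10
sum(-3, -9, 10, 10) = 8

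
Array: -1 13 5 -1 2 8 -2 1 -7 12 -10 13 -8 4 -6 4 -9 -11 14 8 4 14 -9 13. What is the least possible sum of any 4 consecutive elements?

-22

(-1, 13, 5, -1) → sum 16
(13, 5, -1, 2) → sum 19
(5, -1, 2, 8) → sum 14
(-1, 2, 8, -2) → sum 7
(2, 8, -2, 1) → sum 9
(8, -2, 1, -7) → sum 0
(-2, 1, -7, 12) → sum 4
(1, -7, 12, -10) → sum -4
(-7, 12, -10, 13) → sum 8
(12, -10, 13, -8) → sum 7
(-10, 13, -8, 4) → sum -1
(13, -8, 4, -6) → sum 3
(-8, 4, -6, 4) → sum -6
(4, -6, 4, -9) → sum -7
(-6, 4, -9, -11) → sum -22
(4, -9, -11, 14) → sum -2
(-9, -11, 14, 8) → sum 2
(-11, 14, 8, 4) → sum 15
(14, 8, 4, 14) → sum 40
(8, 4, 14, -9) → sum 17
(4, 14, -9, 13) → sum 22
Least of these is -22.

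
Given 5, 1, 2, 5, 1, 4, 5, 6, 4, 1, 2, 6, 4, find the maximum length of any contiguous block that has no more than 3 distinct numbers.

5

[5] 1 distinct, len 1
[5, 1] 2 distinct, len 2
[5, 1, 2] 3 distinct, len 3
[5, 1, 2, 5] 3 distinct, len 4
[5, 1, 2, 5, 1] 3 distinct, len 5
[5, 1, 4] 3 distinct, len 3
[5, 1, 4, 5] 3 distinct, len 4
[4, 5, 6] 3 distinct, len 3
[4, 5, 6, 4] 3 distinct, len 4
[6, 4, 1] 3 distinct, len 3
[4, 1, 2] 3 distinct, len 3
[1, 2, 6] 3 distinct, len 3
[2, 6, 4] 3 distinct, len 3
Longest length with ≤3 distinct: 5.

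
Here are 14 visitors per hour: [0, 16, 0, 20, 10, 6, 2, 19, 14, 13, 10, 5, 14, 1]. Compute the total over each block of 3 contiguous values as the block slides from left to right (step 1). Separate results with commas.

16, 36, 30, 36, 18, 27, 35, 46, 37, 28, 29, 20

Sliding a size-3 window across the 14 values:
[0, 16, 0] → sum 16
[16, 0, 20] → sum 36
[0, 20, 10] → sum 30
[20, 10, 6] → sum 36
[10, 6, 2] → sum 18
[6, 2, 19] → sum 27
[2, 19, 14] → sum 35
[19, 14, 13] → sum 46
[14, 13, 10] → sum 37
[13, 10, 5] → sum 28
[10, 5, 14] → sum 29
[5, 14, 1] → sum 20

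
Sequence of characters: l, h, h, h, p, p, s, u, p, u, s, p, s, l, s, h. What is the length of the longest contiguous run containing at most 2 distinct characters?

[l] 1 distinct, len 1
[l, h] 2 distinct, len 2
[l, h, h] 2 distinct, len 3
[l, h, h, h] 2 distinct, len 4
[h, h, h, p] 2 distinct, len 4
[h, h, h, p, p] 2 distinct, len 5
[p, p, s] 2 distinct, len 3
[s, u] 2 distinct, len 2
[u, p] 2 distinct, len 2
[u, p, u] 2 distinct, len 3
[u, s] 2 distinct, len 2
[s, p] 2 distinct, len 2
[s, p, s] 2 distinct, len 3
[s, l] 2 distinct, len 2
[s, l, s] 2 distinct, len 3
[s, h] 2 distinct, len 2
Longest length with ≤2 distinct: 5.

5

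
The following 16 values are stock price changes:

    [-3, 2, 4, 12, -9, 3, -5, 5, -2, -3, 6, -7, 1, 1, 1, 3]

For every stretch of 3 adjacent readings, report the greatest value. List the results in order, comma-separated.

[-3, 2, 4] → max 4
[2, 4, 12] → max 12
[4, 12, -9] → max 12
[12, -9, 3] → max 12
[-9, 3, -5] → max 3
[3, -5, 5] → max 5
[-5, 5, -2] → max 5
[5, -2, -3] → max 5
[-2, -3, 6] → max 6
[-3, 6, -7] → max 6
[6, -7, 1] → max 6
[-7, 1, 1] → max 1
[1, 1, 1] → max 1
[1, 1, 3] → max 3

4, 12, 12, 12, 3, 5, 5, 5, 6, 6, 6, 1, 1, 3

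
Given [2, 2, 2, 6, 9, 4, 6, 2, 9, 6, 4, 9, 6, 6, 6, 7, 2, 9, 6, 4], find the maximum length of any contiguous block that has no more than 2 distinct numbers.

add 2: window [2] (1 distinct), len 1
add 2: window [2, 2] (1 distinct), len 2
add 2: window [2, 2, 2] (1 distinct), len 3
add 6: window [2, 2, 2, 6] (2 distinct), len 4
add 9: window [6, 9] (2 distinct), len 2
add 4: window [9, 4] (2 distinct), len 2
add 6: window [4, 6] (2 distinct), len 2
add 2: window [6, 2] (2 distinct), len 2
add 9: window [2, 9] (2 distinct), len 2
add 6: window [9, 6] (2 distinct), len 2
add 4: window [6, 4] (2 distinct), len 2
add 9: window [4, 9] (2 distinct), len 2
add 6: window [9, 6] (2 distinct), len 2
add 6: window [9, 6, 6] (2 distinct), len 3
add 6: window [9, 6, 6, 6] (2 distinct), len 4
add 7: window [6, 6, 6, 7] (2 distinct), len 4
add 2: window [7, 2] (2 distinct), len 2
add 9: window [2, 9] (2 distinct), len 2
add 6: window [9, 6] (2 distinct), len 2
add 4: window [6, 4] (2 distinct), len 2
Longest length with ≤2 distinct: 4.

4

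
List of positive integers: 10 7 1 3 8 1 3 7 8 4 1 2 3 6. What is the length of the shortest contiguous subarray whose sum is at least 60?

add 10: running sum 10 < 60
add 7: running sum 17 < 60
add 1: running sum 18 < 60
add 3: running sum 21 < 60
add 8: running sum 29 < 60
add 1: running sum 30 < 60
add 3: running sum 33 < 60
add 7: running sum 40 < 60
add 8: running sum 48 < 60
add 4: running sum 52 < 60
add 1: running sum 53 < 60
add 2: running sum 55 < 60
add 3: running sum 58 < 60
end 13: [10, 7, 1, 3, 8, 1, 3, 7, 8, 4, 1, 2, 3, 6] sum 64, len 14
Shortest qualifying length: 14.

14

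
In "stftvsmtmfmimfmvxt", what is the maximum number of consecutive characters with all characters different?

add s: [s] len 1
add t: [s, t] len 2
add f: [s, t, f] len 3
add t (repeat t, move left end past it): [f, t] len 2
add v: [f, t, v] len 3
add s: [f, t, v, s] len 4
add m: [f, t, v, s, m] len 5
add t (repeat t, move left end past it): [v, s, m, t] len 4
add m (repeat m, move left end past it): [t, m] len 2
add f: [t, m, f] len 3
add m (repeat m, move left end past it): [f, m] len 2
add i: [f, m, i] len 3
add m (repeat m, move left end past it): [i, m] len 2
add f: [i, m, f] len 3
add m (repeat m, move left end past it): [f, m] len 2
add v: [f, m, v] len 3
add x: [f, m, v, x] len 4
add t: [f, m, v, x, t] len 5
Longest all-distinct length: 5.

5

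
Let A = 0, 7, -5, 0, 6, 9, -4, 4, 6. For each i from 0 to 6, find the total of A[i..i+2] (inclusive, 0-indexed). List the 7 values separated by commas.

2, 2, 1, 15, 11, 9, 6

Sliding a size-3 window across the 9 values:
0 7 -5 → sum 2
7 -5 0 → sum 2
-5 0 6 → sum 1
0 6 9 → sum 15
6 9 -4 → sum 11
9 -4 4 → sum 9
-4 4 6 → sum 6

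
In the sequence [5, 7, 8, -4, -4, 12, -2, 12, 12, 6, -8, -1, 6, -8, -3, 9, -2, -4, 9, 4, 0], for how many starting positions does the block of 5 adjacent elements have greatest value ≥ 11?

8

(5, 7, 8, -4, -4) → max 8
(7, 8, -4, -4, 12) → max 12  ≥ 11 ✓
(8, -4, -4, 12, -2) → max 12  ≥ 11 ✓
(-4, -4, 12, -2, 12) → max 12  ≥ 11 ✓
(-4, 12, -2, 12, 12) → max 12  ≥ 11 ✓
(12, -2, 12, 12, 6) → max 12  ≥ 11 ✓
(-2, 12, 12, 6, -8) → max 12  ≥ 11 ✓
(12, 12, 6, -8, -1) → max 12  ≥ 11 ✓
(12, 6, -8, -1, 6) → max 12  ≥ 11 ✓
(6, -8, -1, 6, -8) → max 6
(-8, -1, 6, -8, -3) → max 6
(-1, 6, -8, -3, 9) → max 9
(6, -8, -3, 9, -2) → max 9
(-8, -3, 9, -2, -4) → max 9
(-3, 9, -2, -4, 9) → max 9
(9, -2, -4, 9, 4) → max 9
(-2, -4, 9, 4, 0) → max 9
8 windows satisfy the condition.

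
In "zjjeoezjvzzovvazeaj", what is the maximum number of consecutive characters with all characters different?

5

[z] len 1
[z, j] len 2
[j] len 1
[j, e] len 2
[j, e, o] len 3
[o, e] len 2
[o, e, z] len 3
[o, e, z, j] len 4
[o, e, z, j, v] len 5
[j, v, z] len 3
[z] len 1
[z, o] len 2
[z, o, v] len 3
[v] len 1
[v, a] len 2
[v, a, z] len 3
[v, a, z, e] len 4
[z, e, a] len 3
[z, e, a, j] len 4
Longest all-distinct length: 5.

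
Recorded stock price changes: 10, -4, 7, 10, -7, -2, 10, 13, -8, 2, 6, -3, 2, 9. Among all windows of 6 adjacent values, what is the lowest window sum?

10 -4 7 10 -7 -2 → sum 14
-4 7 10 -7 -2 10 → sum 14
7 10 -7 -2 10 13 → sum 31
10 -7 -2 10 13 -8 → sum 16
-7 -2 10 13 -8 2 → sum 8
-2 10 13 -8 2 6 → sum 21
10 13 -8 2 6 -3 → sum 20
13 -8 2 6 -3 2 → sum 12
-8 2 6 -3 2 9 → sum 8
Lowest of these is 8.

8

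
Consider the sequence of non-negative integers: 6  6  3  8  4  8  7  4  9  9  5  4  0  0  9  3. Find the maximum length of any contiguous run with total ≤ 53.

10

→ 6: sum 6, len 1
→ 6: sum 12, len 2
→ 3: sum 15, len 3
→ 8: sum 23, len 4
→ 4: sum 27, len 5
→ 8: sum 35, len 6
→ 7: sum 42, len 7
→ 4: sum 46, len 8
→ 9 (dropped 6): sum 49, len 8
→ 9 (dropped 6): sum 52, len 8
→ 5 (dropped 3, 8): sum 46, len 7
→ 4: sum 50, len 8
→ 0: sum 50, len 9
→ 0: sum 50, len 10
→ 9 (dropped 4, 8): sum 47, len 9
→ 3: sum 50, len 10
Longest length seen: 10.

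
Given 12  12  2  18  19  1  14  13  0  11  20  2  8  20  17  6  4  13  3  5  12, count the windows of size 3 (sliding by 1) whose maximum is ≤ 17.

9

12 12 2 → max 12  ≤ 17 ✓
12 2 18 → max 18
2 18 19 → max 19
18 19 1 → max 19
19 1 14 → max 19
1 14 13 → max 14  ≤ 17 ✓
14 13 0 → max 14  ≤ 17 ✓
13 0 11 → max 13  ≤ 17 ✓
0 11 20 → max 20
11 20 2 → max 20
20 2 8 → max 20
2 8 20 → max 20
8 20 17 → max 20
20 17 6 → max 20
17 6 4 → max 17  ≤ 17 ✓
6 4 13 → max 13  ≤ 17 ✓
4 13 3 → max 13  ≤ 17 ✓
13 3 5 → max 13  ≤ 17 ✓
3 5 12 → max 12  ≤ 17 ✓
9 windows satisfy the condition.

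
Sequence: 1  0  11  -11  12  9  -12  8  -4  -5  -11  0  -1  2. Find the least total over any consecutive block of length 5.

-24

1 0 11 -11 12 → sum 13
0 11 -11 12 9 → sum 21
11 -11 12 9 -12 → sum 9
-11 12 9 -12 8 → sum 6
12 9 -12 8 -4 → sum 13
9 -12 8 -4 -5 → sum -4
-12 8 -4 -5 -11 → sum -24
8 -4 -5 -11 0 → sum -12
-4 -5 -11 0 -1 → sum -21
-5 -11 0 -1 2 → sum -15
Least of these is -24.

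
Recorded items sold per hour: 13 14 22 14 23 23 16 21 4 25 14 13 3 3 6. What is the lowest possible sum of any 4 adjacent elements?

25

[13, 14, 22, 14] → sum 63
[14, 22, 14, 23] → sum 73
[22, 14, 23, 23] → sum 82
[14, 23, 23, 16] → sum 76
[23, 23, 16, 21] → sum 83
[23, 16, 21, 4] → sum 64
[16, 21, 4, 25] → sum 66
[21, 4, 25, 14] → sum 64
[4, 25, 14, 13] → sum 56
[25, 14, 13, 3] → sum 55
[14, 13, 3, 3] → sum 33
[13, 3, 3, 6] → sum 25
Lowest of these is 25.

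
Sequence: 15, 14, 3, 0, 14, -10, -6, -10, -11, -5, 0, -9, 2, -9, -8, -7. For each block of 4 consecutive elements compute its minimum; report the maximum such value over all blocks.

0

(15, 14, 3, 0) → min 0
(14, 3, 0, 14) → min 0
(3, 0, 14, -10) → min -10
(0, 14, -10, -6) → min -10
(14, -10, -6, -10) → min -10
(-10, -6, -10, -11) → min -11
(-6, -10, -11, -5) → min -11
(-10, -11, -5, 0) → min -11
(-11, -5, 0, -9) → min -11
(-5, 0, -9, 2) → min -9
(0, -9, 2, -9) → min -9
(-9, 2, -9, -8) → min -9
(2, -9, -8, -7) → min -9
Maximum of these is 0.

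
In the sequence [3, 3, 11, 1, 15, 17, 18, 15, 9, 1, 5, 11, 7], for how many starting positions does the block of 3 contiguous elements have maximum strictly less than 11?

[3, 3, 11] → max 11
[3, 11, 1] → max 11
[11, 1, 15] → max 15
[1, 15, 17] → max 17
[15, 17, 18] → max 18
[17, 18, 15] → max 18
[18, 15, 9] → max 18
[15, 9, 1] → max 15
[9, 1, 5] → max 9  < 11 ✓
[1, 5, 11] → max 11
[5, 11, 7] → max 11
1 window satisfy the condition.

1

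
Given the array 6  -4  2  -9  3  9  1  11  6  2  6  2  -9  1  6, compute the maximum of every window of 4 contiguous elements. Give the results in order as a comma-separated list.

6 -4 2 -9 → max 6
-4 2 -9 3 → max 3
2 -9 3 9 → max 9
-9 3 9 1 → max 9
3 9 1 11 → max 11
9 1 11 6 → max 11
1 11 6 2 → max 11
11 6 2 6 → max 11
6 2 6 2 → max 6
2 6 2 -9 → max 6
6 2 -9 1 → max 6
2 -9 1 6 → max 6

6, 3, 9, 9, 11, 11, 11, 11, 6, 6, 6, 6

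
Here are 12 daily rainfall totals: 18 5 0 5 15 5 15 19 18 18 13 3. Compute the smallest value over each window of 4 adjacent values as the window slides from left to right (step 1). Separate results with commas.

(18, 5, 0, 5) → min 0
(5, 0, 5, 15) → min 0
(0, 5, 15, 5) → min 0
(5, 15, 5, 15) → min 5
(15, 5, 15, 19) → min 5
(5, 15, 19, 18) → min 5
(15, 19, 18, 18) → min 15
(19, 18, 18, 13) → min 13
(18, 18, 13, 3) → min 3

0, 0, 0, 5, 5, 5, 15, 13, 3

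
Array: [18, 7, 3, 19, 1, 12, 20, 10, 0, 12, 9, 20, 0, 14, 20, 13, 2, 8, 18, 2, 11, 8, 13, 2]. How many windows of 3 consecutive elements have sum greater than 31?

9

18 7 3 → sum 28
7 3 19 → sum 29
3 19 1 → sum 23
19 1 12 → sum 32  > 31 ✓
1 12 20 → sum 33  > 31 ✓
12 20 10 → sum 42  > 31 ✓
20 10 0 → sum 30
10 0 12 → sum 22
0 12 9 → sum 21
12 9 20 → sum 41  > 31 ✓
9 20 0 → sum 29
20 0 14 → sum 34  > 31 ✓
0 14 20 → sum 34  > 31 ✓
14 20 13 → sum 47  > 31 ✓
20 13 2 → sum 35  > 31 ✓
13 2 8 → sum 23
2 8 18 → sum 28
8 18 2 → sum 28
18 2 11 → sum 31
2 11 8 → sum 21
11 8 13 → sum 32  > 31 ✓
8 13 2 → sum 23
9 windows satisfy the condition.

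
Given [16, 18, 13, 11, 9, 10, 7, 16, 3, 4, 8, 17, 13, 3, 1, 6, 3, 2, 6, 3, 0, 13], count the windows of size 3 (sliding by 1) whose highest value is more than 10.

12

[16, 18, 13] → max 18  > 10 ✓
[18, 13, 11] → max 18  > 10 ✓
[13, 11, 9] → max 13  > 10 ✓
[11, 9, 10] → max 11  > 10 ✓
[9, 10, 7] → max 10
[10, 7, 16] → max 16  > 10 ✓
[7, 16, 3] → max 16  > 10 ✓
[16, 3, 4] → max 16  > 10 ✓
[3, 4, 8] → max 8
[4, 8, 17] → max 17  > 10 ✓
[8, 17, 13] → max 17  > 10 ✓
[17, 13, 3] → max 17  > 10 ✓
[13, 3, 1] → max 13  > 10 ✓
[3, 1, 6] → max 6
[1, 6, 3] → max 6
[6, 3, 2] → max 6
[3, 2, 6] → max 6
[2, 6, 3] → max 6
[6, 3, 0] → max 6
[3, 0, 13] → max 13  > 10 ✓
12 windows satisfy the condition.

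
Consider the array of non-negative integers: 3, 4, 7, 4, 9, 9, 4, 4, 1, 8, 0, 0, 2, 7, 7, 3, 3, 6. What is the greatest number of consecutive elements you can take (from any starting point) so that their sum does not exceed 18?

→ 3: sum 3, len 1
→ 4: sum 7, len 2
→ 7: sum 14, len 3
→ 4: sum 18, len 4
→ 9 (dropped 3, 4, 7): sum 13, len 2
→ 9 (dropped 4): sum 18, len 2
→ 4 (dropped 9): sum 13, len 2
→ 4: sum 17, len 3
→ 1: sum 18, len 4
→ 8 (dropped 9): sum 17, len 4
→ 0: sum 17, len 5
→ 0: sum 17, len 6
→ 2 (dropped 4): sum 15, len 6
→ 7 (dropped 4): sum 18, len 6
→ 7 (dropped 1, 8): sum 16, len 5
→ 3 (dropped 0, 0, 2): sum 17, len 3
→ 3 (dropped 7): sum 13, len 3
→ 6 (dropped 7): sum 12, len 3
Longest length seen: 6.

6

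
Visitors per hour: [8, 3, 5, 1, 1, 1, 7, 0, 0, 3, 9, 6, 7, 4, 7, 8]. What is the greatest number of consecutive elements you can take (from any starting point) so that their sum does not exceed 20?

8

→ 8: sum 8, len 1
→ 3: sum 11, len 2
→ 5: sum 16, len 3
→ 1: sum 17, len 4
→ 1: sum 18, len 5
→ 1: sum 19, len 6
→ 7 (dropped 8): sum 18, len 6
→ 0: sum 18, len 7
→ 0: sum 18, len 8
→ 3 (dropped 3): sum 18, len 8
→ 9 (dropped 5, 1, 1): sum 20, len 6
→ 6 (dropped 1, 7): sum 18, len 5
→ 7 (dropped 0, 0, 3, 9): sum 13, len 2
→ 4: sum 17, len 3
→ 7 (dropped 6): sum 18, len 3
→ 8 (dropped 7): sum 19, len 3
Longest length seen: 8.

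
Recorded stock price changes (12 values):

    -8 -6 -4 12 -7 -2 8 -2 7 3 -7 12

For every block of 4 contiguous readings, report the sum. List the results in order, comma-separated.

-6, -5, -1, 11, -3, 11, 16, 1, 15

Sliding a size-4 window across the 12 values:
[-8, -6, -4, 12] → sum -6
[-6, -4, 12, -7] → sum -5
[-4, 12, -7, -2] → sum -1
[12, -7, -2, 8] → sum 11
[-7, -2, 8, -2] → sum -3
[-2, 8, -2, 7] → sum 11
[8, -2, 7, 3] → sum 16
[-2, 7, 3, -7] → sum 1
[7, 3, -7, 12] → sum 15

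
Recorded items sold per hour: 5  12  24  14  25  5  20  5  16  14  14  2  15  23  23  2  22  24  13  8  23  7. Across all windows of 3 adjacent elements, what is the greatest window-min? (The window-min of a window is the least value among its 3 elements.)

15

(5, 12, 24) → min 5
(12, 24, 14) → min 12
(24, 14, 25) → min 14
(14, 25, 5) → min 5
(25, 5, 20) → min 5
(5, 20, 5) → min 5
(20, 5, 16) → min 5
(5, 16, 14) → min 5
(16, 14, 14) → min 14
(14, 14, 2) → min 2
(14, 2, 15) → min 2
(2, 15, 23) → min 2
(15, 23, 23) → min 15
(23, 23, 2) → min 2
(23, 2, 22) → min 2
(2, 22, 24) → min 2
(22, 24, 13) → min 13
(24, 13, 8) → min 8
(13, 8, 23) → min 8
(8, 23, 7) → min 7
Greatest of these is 15.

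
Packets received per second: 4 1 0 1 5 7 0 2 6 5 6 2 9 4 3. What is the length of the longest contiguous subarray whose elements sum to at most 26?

9

add 4: [4] sum 4, len 1
add 1: [4, 1] sum 5, len 2
add 0: [4, 1, 0] sum 5, len 3
add 1: [4, 1, 0, 1] sum 6, len 4
add 5: [4, 1, 0, 1, 5] sum 11, len 5
add 7: [4, 1, 0, 1, 5, 7] sum 18, len 6
add 0: [4, 1, 0, 1, 5, 7, 0] sum 18, len 7
add 2: [4, 1, 0, 1, 5, 7, 0, 2] sum 20, len 8
add 6: [4, 1, 0, 1, 5, 7, 0, 2, 6] sum 26, len 9
add 5: [0, 1, 5, 7, 0, 2, 6, 5] sum 26, len 8
add 6: [7, 0, 2, 6, 5, 6] sum 26, len 6
add 2: [0, 2, 6, 5, 6, 2] sum 21, len 6
add 9: [5, 6, 2, 9] sum 22, len 4
add 4: [5, 6, 2, 9, 4] sum 26, len 5
add 3: [6, 2, 9, 4, 3] sum 24, len 5
Longest length seen: 9.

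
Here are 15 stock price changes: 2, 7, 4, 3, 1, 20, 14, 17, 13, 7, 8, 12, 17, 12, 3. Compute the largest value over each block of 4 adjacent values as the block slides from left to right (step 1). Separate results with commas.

7, 7, 20, 20, 20, 20, 17, 17, 13, 17, 17, 17

2 7 4 3 → max 7
7 4 3 1 → max 7
4 3 1 20 → max 20
3 1 20 14 → max 20
1 20 14 17 → max 20
20 14 17 13 → max 20
14 17 13 7 → max 17
17 13 7 8 → max 17
13 7 8 12 → max 13
7 8 12 17 → max 17
8 12 17 12 → max 17
12 17 12 3 → max 17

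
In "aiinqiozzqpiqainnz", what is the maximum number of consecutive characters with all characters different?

5

[a] len 1
[a, i] len 2
[i] len 1
[i, n] len 2
[i, n, q] len 3
[n, q, i] len 3
[n, q, i, o] len 4
[n, q, i, o, z] len 5
[z] len 1
[z, q] len 2
[z, q, p] len 3
[z, q, p, i] len 4
[p, i, q] len 3
[p, i, q, a] len 4
[q, a, i] len 3
[q, a, i, n] len 4
[n] len 1
[n, z] len 2
Longest all-distinct length: 5.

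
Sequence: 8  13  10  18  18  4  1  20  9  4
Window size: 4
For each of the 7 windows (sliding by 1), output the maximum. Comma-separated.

8 13 10 18 → max 18
13 10 18 18 → max 18
10 18 18 4 → max 18
18 18 4 1 → max 18
18 4 1 20 → max 20
4 1 20 9 → max 20
1 20 9 4 → max 20

18, 18, 18, 18, 20, 20, 20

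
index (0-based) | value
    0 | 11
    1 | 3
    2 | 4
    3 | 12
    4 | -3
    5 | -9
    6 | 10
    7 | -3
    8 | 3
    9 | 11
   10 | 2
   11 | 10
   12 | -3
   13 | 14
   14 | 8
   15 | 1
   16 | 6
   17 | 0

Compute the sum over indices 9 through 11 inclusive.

23

Elements at indices 9..11: 11, 2, 10
sum(11, 2, 10) = 23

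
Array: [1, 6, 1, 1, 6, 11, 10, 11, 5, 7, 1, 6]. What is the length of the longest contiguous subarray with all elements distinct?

add 1: [1] len 1
add 6: [1, 6] len 2
add 1 (repeat 1, move left end past it): [6, 1] len 2
add 1 (repeat 1, move left end past it): [1] len 1
add 6: [1, 6] len 2
add 11: [1, 6, 11] len 3
add 10: [1, 6, 11, 10] len 4
add 11 (repeat 11, move left end past it): [10, 11] len 2
add 5: [10, 11, 5] len 3
add 7: [10, 11, 5, 7] len 4
add 1: [10, 11, 5, 7, 1] len 5
add 6: [10, 11, 5, 7, 1, 6] len 6
Longest all-distinct length: 6.

6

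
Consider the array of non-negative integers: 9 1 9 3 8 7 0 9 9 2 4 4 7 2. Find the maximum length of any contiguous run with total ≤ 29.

[9] sum 9 len 1
[9, 1] sum 10 len 2
[9, 1, 9] sum 19 len 3
[9, 1, 9, 3] sum 22 len 4
[1, 9, 3, 8] sum 21 len 4
[1, 9, 3, 8, 7] sum 28 len 5
[1, 9, 3, 8, 7, 0] sum 28 len 6
[3, 8, 7, 0, 9] sum 27 len 5
[7, 0, 9, 9] sum 25 len 4
[7, 0, 9, 9, 2] sum 27 len 5
[0, 9, 9, 2, 4] sum 24 len 5
[0, 9, 9, 2, 4, 4] sum 28 len 6
[9, 2, 4, 4, 7] sum 26 len 5
[9, 2, 4, 4, 7, 2] sum 28 len 6
Longest length seen: 6.

6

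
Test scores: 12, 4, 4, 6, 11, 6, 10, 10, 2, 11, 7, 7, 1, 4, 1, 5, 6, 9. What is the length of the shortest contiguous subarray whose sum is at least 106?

17

Extend right; whenever the sum reaches 106, record the length and shrink from the left:
add 12: running sum 12 < 106
add 4: running sum 16 < 106
add 4: running sum 20 < 106
add 6: running sum 26 < 106
add 11: running sum 37 < 106
add 6: running sum 43 < 106
add 10: running sum 53 < 106
add 10: running sum 63 < 106
add 2: running sum 65 < 106
add 11: running sum 76 < 106
add 7: running sum 83 < 106
add 7: running sum 90 < 106
add 1: running sum 91 < 106
add 4: running sum 95 < 106
add 1: running sum 96 < 106
add 5: running sum 101 < 106
add 6: shortest ending here [12, 4, 4, 6, 11, 6, 10, 10, 2, 11, 7, 7, 1, 4, 1, 5, 6] sum 107, len 17
add 9: shortest ending here [12, 4, 4, 6, 11, 6, 10, 10, 2, 11, 7, 7, 1, 4, 1, 5, 6, 9] sum 116, len 18
Shortest qualifying length: 17.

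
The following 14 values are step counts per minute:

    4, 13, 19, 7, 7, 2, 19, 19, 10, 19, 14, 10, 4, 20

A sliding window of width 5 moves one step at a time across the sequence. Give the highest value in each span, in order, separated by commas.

19, 19, 19, 19, 19, 19, 19, 19, 19, 20

(4, 13, 19, 7, 7) → max 19
(13, 19, 7, 7, 2) → max 19
(19, 7, 7, 2, 19) → max 19
(7, 7, 2, 19, 19) → max 19
(7, 2, 19, 19, 10) → max 19
(2, 19, 19, 10, 19) → max 19
(19, 19, 10, 19, 14) → max 19
(19, 10, 19, 14, 10) → max 19
(10, 19, 14, 10, 4) → max 19
(19, 14, 10, 4, 20) → max 20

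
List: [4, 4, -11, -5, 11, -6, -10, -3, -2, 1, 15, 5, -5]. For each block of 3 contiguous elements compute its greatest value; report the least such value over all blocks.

-3

[4, 4, -11] → max 4
[4, -11, -5] → max 4
[-11, -5, 11] → max 11
[-5, 11, -6] → max 11
[11, -6, -10] → max 11
[-6, -10, -3] → max -3
[-10, -3, -2] → max -2
[-3, -2, 1] → max 1
[-2, 1, 15] → max 15
[1, 15, 5] → max 15
[15, 5, -5] → max 15
Least of these is -3.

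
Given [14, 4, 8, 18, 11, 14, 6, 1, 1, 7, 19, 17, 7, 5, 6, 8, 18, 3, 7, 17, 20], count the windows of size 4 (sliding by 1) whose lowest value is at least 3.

13

14 4 8 18 → min 4  ≥ 3 ✓
4 8 18 11 → min 4  ≥ 3 ✓
8 18 11 14 → min 8  ≥ 3 ✓
18 11 14 6 → min 6  ≥ 3 ✓
11 14 6 1 → min 1
14 6 1 1 → min 1
6 1 1 7 → min 1
1 1 7 19 → min 1
1 7 19 17 → min 1
7 19 17 7 → min 7  ≥ 3 ✓
19 17 7 5 → min 5  ≥ 3 ✓
17 7 5 6 → min 5  ≥ 3 ✓
7 5 6 8 → min 5  ≥ 3 ✓
5 6 8 18 → min 5  ≥ 3 ✓
6 8 18 3 → min 3  ≥ 3 ✓
8 18 3 7 → min 3  ≥ 3 ✓
18 3 7 17 → min 3  ≥ 3 ✓
3 7 17 20 → min 3  ≥ 3 ✓
13 windows satisfy the condition.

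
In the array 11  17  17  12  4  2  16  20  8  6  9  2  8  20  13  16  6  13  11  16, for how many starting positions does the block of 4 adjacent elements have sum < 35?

[11, 17, 17, 12] → sum 57
[17, 17, 12, 4] → sum 50
[17, 12, 4, 2] → sum 35
[12, 4, 2, 16] → sum 34  < 35 ✓
[4, 2, 16, 20] → sum 42
[2, 16, 20, 8] → sum 46
[16, 20, 8, 6] → sum 50
[20, 8, 6, 9] → sum 43
[8, 6, 9, 2] → sum 25  < 35 ✓
[6, 9, 2, 8] → sum 25  < 35 ✓
[9, 2, 8, 20] → sum 39
[2, 8, 20, 13] → sum 43
[8, 20, 13, 16] → sum 57
[20, 13, 16, 6] → sum 55
[13, 16, 6, 13] → sum 48
[16, 6, 13, 11] → sum 46
[6, 13, 11, 16] → sum 46
3 windows satisfy the condition.

3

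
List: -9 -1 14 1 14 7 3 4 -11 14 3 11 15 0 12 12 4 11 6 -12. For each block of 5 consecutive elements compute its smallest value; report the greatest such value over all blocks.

4

-9 -1 14 1 14 → min -9
-1 14 1 14 7 → min -1
14 1 14 7 3 → min 1
1 14 7 3 4 → min 1
14 7 3 4 -11 → min -11
7 3 4 -11 14 → min -11
3 4 -11 14 3 → min -11
4 -11 14 3 11 → min -11
-11 14 3 11 15 → min -11
14 3 11 15 0 → min 0
3 11 15 0 12 → min 0
11 15 0 12 12 → min 0
15 0 12 12 4 → min 0
0 12 12 4 11 → min 0
12 12 4 11 6 → min 4
12 4 11 6 -12 → min -12
Greatest of these is 4.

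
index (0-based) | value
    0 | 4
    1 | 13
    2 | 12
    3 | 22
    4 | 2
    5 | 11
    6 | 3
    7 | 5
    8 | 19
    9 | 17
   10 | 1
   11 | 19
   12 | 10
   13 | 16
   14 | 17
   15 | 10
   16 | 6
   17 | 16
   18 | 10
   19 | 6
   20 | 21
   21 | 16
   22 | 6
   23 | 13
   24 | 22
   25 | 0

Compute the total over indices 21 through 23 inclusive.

Elements at indices 21..23: 16, 6, 13
sum(16, 6, 13) = 35

35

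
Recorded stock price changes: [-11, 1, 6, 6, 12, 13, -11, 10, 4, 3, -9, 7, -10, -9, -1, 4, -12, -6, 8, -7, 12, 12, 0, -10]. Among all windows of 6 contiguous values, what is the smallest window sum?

-34

(-11, 1, 6, 6, 12, 13) → sum 27
(1, 6, 6, 12, 13, -11) → sum 27
(6, 6, 12, 13, -11, 10) → sum 36
(6, 12, 13, -11, 10, 4) → sum 34
(12, 13, -11, 10, 4, 3) → sum 31
(13, -11, 10, 4, 3, -9) → sum 10
(-11, 10, 4, 3, -9, 7) → sum 4
(10, 4, 3, -9, 7, -10) → sum 5
(4, 3, -9, 7, -10, -9) → sum -14
(3, -9, 7, -10, -9, -1) → sum -19
(-9, 7, -10, -9, -1, 4) → sum -18
(7, -10, -9, -1, 4, -12) → sum -21
(-10, -9, -1, 4, -12, -6) → sum -34
(-9, -1, 4, -12, -6, 8) → sum -16
(-1, 4, -12, -6, 8, -7) → sum -14
(4, -12, -6, 8, -7, 12) → sum -1
(-12, -6, 8, -7, 12, 12) → sum 7
(-6, 8, -7, 12, 12, 0) → sum 19
(8, -7, 12, 12, 0, -10) → sum 15
Smallest of these is -34.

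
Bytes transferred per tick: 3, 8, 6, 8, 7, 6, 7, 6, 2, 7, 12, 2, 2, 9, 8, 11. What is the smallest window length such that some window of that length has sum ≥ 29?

add 3: running sum 3 < 29
add 8: running sum 11 < 29
add 6: running sum 17 < 29
add 8: running sum 25 < 29
add 7: shortest ending here [8, 6, 8, 7] sum 29, len 4
add 6: shortest ending here [8, 6, 8, 7, 6] sum 35, len 5
add 7: shortest ending here [6, 8, 7, 6, 7] sum 34, len 5
add 6: shortest ending here [8, 7, 6, 7, 6] sum 34, len 5
add 2: shortest ending here [8, 7, 6, 7, 6, 2] sum 36, len 6
add 7: shortest ending here [7, 6, 7, 6, 2, 7] sum 35, len 6
add 12: shortest ending here [7, 6, 2, 7, 12] sum 34, len 5
add 2: shortest ending here [6, 2, 7, 12, 2] sum 29, len 5
add 2: shortest ending here [6, 2, 7, 12, 2, 2] sum 31, len 6
add 9: shortest ending here [7, 12, 2, 2, 9] sum 32, len 5
add 8: shortest ending here [12, 2, 2, 9, 8] sum 33, len 5
add 11: shortest ending here [2, 9, 8, 11] sum 30, len 4
Shortest qualifying length: 4.

4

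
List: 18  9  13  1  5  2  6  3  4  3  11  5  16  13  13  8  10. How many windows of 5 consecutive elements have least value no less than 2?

9

(18, 9, 13, 1, 5) → min 1
(9, 13, 1, 5, 2) → min 1
(13, 1, 5, 2, 6) → min 1
(1, 5, 2, 6, 3) → min 1
(5, 2, 6, 3, 4) → min 2  ≥ 2 ✓
(2, 6, 3, 4, 3) → min 2  ≥ 2 ✓
(6, 3, 4, 3, 11) → min 3  ≥ 2 ✓
(3, 4, 3, 11, 5) → min 3  ≥ 2 ✓
(4, 3, 11, 5, 16) → min 3  ≥ 2 ✓
(3, 11, 5, 16, 13) → min 3  ≥ 2 ✓
(11, 5, 16, 13, 13) → min 5  ≥ 2 ✓
(5, 16, 13, 13, 8) → min 5  ≥ 2 ✓
(16, 13, 13, 8, 10) → min 8  ≥ 2 ✓
9 windows satisfy the condition.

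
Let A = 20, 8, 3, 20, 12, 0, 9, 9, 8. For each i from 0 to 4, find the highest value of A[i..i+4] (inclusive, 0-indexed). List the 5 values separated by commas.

(20, 8, 3, 20, 12) → max 20
(8, 3, 20, 12, 0) → max 20
(3, 20, 12, 0, 9) → max 20
(20, 12, 0, 9, 9) → max 20
(12, 0, 9, 9, 8) → max 12

20, 20, 20, 20, 12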